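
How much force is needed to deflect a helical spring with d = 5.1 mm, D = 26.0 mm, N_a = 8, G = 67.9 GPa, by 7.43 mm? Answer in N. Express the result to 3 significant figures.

303 N

k = Gd⁴/(8D³N_a) = (67.9×10³)(5.1⁴)/(8·26.0³·8) = 40.837 N/mm
F = k·δ = 40.837 × 7.43 = 303.42 N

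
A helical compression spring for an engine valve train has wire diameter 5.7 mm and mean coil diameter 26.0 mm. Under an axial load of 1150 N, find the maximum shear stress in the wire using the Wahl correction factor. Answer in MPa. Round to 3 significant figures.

Spring index C = D/d = 26.0/5.7 = 4.5614
K_W = (4C−1)/(4C−4) + 0.615/C = 17.246/14.246 + 0.1348 = 1.3454
τ₀ = 8FD/(πd³) = 8·1150·26.0/(π·5.7³) = 239200/581.8 = 411.14 MPa
τ_max = K·τ₀ = 1.3454 × 411.14 = 553.15 MPa

553 MPa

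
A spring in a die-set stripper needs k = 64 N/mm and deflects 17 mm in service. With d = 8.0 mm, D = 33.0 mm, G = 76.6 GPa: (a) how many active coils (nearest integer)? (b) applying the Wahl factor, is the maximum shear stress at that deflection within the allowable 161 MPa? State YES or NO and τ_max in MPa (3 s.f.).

N_a = Gd⁴/(8D³k) = (76.6×10³)(8.0⁴)/(8·33.0³·64) = 17.05 → N_a = 17
Actual rate k = Gd⁴/(8D³·17) = 64.196 N/mm
Working load F = kδ = 64.196·17 = 1091.3 N
C = 33.0/8.0 = 4.1250; K_W = (4C−1)/(4C−4)+0.615/C = 1.3891
τ_max = K_W·8FD/(πd³) = 1.3891·179.12 = 248.81 MPa
τ_max > 161 MPa → exceeds allowable

(a) 17 coils; (b) NO, τ_max = 249 MPa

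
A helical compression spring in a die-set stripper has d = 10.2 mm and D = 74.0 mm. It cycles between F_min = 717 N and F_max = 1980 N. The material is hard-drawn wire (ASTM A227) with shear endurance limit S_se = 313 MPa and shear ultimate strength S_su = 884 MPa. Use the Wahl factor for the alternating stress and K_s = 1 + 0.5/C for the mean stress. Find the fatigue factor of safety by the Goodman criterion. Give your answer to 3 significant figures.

C = D/d = 74.0/10.2 = 7.2549; K_W = (4C−1)/(4C−4)+0.615/C = 1.2047; K_s = 1+0.5/C = 1.0689
F_a = (F_max−F_min)/2 = 631.5 N; F_m = (F_max+F_min)/2 = 1348.5 N
τ_a = K_W·8F_aD/(πd³) = 1.2047 × 112.14 = 135.09 MPa
τ_m = K_s·8F_mD/(πd³) = 1.0689 × 239.45 = 255.96 MPa
Goodman: 1/n_f = τ_a/S_se + τ_m/S_su = 135.09/313 + 255.96/884 = 0.43159 + 0.28954 = 0.72113
n_f = 1/0.72113 = 1.387

1.39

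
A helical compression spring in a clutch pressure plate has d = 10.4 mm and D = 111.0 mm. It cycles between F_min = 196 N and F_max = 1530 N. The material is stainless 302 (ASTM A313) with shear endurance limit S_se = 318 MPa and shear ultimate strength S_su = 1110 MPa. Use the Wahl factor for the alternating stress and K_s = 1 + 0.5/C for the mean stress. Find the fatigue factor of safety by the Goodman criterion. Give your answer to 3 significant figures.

C = D/d = 111.0/10.4 = 10.6731; K_W = (4C−1)/(4C−4)+0.615/C = 1.1352; K_s = 1+0.5/C = 1.0468
F_a = (F_max−F_min)/2 = 667 N; F_m = (F_max+F_min)/2 = 863 N
τ_a = K_W·8F_aD/(πd³) = 1.1352 × 167.61 = 190.26 MPa
τ_m = K_s·8F_mD/(πd³) = 1.0468 × 216.86 = 227.02 MPa
Goodman: 1/n_f = τ_a/S_se + τ_m/S_su = 190.26/318 + 227.02/1110 = 0.59830 + 0.20452 = 0.80282
n_f = 1/0.80282 = 1.246

1.25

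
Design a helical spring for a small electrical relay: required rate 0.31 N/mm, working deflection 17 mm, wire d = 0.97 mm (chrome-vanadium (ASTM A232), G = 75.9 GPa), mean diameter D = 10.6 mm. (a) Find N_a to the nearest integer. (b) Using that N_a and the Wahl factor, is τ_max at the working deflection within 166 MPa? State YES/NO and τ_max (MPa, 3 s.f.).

(a) 23 coils; (b) NO, τ_max = 174 MPa

N_a = Gd⁴/(8D³k) = (75.9×10³)(0.97⁴)/(8·10.6³·0.31) = 22.75 → N_a = 23
Actual rate k = Gd⁴/(8D³·23) = 0.30661 N/mm
Working load F = kδ = 0.30661·17 = 5.2125 N
C = 10.6/0.97 = 10.9278; K_W = (4C−1)/(4C−4)+0.615/C = 1.1318
τ_max = K_W·8FD/(πd³) = 1.1318·154.16 = 174.48 MPa
τ_max > 166 MPa → exceeds allowable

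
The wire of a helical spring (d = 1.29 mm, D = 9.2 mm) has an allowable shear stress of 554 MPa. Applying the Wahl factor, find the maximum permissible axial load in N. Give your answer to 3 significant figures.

42.0 N

C = D/d = 9.2/1.29 = 7.1318
K_W = (4C−1)/(4C−4) + 0.615/C = 27.527/24.527 + 0.0862 = 1.2085
τ_max = K·8FD/(πd³) → F_max = τ_allow·πd³/(8DK)
F_max = 554·π·1.29³/(8·9.2·1.2085) = 3736.2/88.949 = 42.004 N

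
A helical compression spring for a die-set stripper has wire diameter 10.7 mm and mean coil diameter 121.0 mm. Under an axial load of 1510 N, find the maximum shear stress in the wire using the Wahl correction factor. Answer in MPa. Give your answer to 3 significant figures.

Spring index C = D/d = 121.0/10.7 = 11.3084
K_W = (4C−1)/(4C−4) + 0.615/C = 44.234/41.234 + 0.0544 = 1.1271
τ₀ = 8FD/(πd³) = 8·1510·121.0/(π·10.7³) = 1.46168e+06/3848.6 = 379.8 MPa
τ_max = K·τ₀ = 1.1271 × 379.8 = 428.08 MPa

428 MPa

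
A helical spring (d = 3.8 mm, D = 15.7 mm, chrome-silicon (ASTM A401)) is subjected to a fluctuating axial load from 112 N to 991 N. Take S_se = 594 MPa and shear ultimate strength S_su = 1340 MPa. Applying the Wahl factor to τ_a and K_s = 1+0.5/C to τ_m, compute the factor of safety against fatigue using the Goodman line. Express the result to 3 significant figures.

0.922

C = D/d = 15.7/3.8 = 4.1316; K_W = (4C−1)/(4C−4)+0.615/C = 1.3883; K_s = 1+0.5/C = 1.1210
F_a = (F_max−F_min)/2 = 439.5 N; F_m = (F_max+F_min)/2 = 551.5 N
τ_a = K_W·8F_aD/(πd³) = 1.3883 × 320.22 = 444.58 MPa
τ_m = K_s·8F_mD/(πd³) = 1.1210 × 401.82 = 450.45 MPa
Goodman: 1/n_f = τ_a/S_se + τ_m/S_su = 444.58/594 + 450.45/1340 = 0.74845 + 0.33616 = 1.0846
n_f = 1/1.0846 = 0.922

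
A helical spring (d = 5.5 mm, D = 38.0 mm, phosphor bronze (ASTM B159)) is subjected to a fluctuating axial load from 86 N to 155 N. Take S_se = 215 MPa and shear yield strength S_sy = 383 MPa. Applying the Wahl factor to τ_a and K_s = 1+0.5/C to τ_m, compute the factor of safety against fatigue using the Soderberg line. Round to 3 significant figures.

C = D/d = 38.0/5.5 = 6.9091; K_W = (4C−1)/(4C−4)+0.615/C = 1.2159; K_s = 1+0.5/C = 1.0724
F_a = (F_max−F_min)/2 = 34.5 N; F_m = (F_max+F_min)/2 = 120.5 N
τ_a = K_W·8F_aD/(πd³) = 1.2159 × 20.066 = 24.399 MPa
τ_m = K_s·8F_mD/(πd³) = 1.0724 × 70.085 = 75.157 MPa
Soderberg: 1/n_f = τ_a/S_se + τ_m/S_sy = 24.399/215 + 75.157/383 = 0.11348 + 0.19623 = 0.30971
n_f = 1/0.30971 = 3.229

3.23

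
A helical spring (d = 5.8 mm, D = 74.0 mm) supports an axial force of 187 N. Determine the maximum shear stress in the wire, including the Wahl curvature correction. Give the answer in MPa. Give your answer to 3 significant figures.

201 MPa

Spring index C = D/d = 74.0/5.8 = 12.7586
K_W = (4C−1)/(4C−4) + 0.615/C = 50.034/47.034 + 0.0482 = 1.1120
τ₀ = 8FD/(πd³) = 8·187·74.0/(π·5.8³) = 110704/612.96 = 180.6 MPa
τ_max = K·τ₀ = 1.1120 × 180.6 = 200.83 MPa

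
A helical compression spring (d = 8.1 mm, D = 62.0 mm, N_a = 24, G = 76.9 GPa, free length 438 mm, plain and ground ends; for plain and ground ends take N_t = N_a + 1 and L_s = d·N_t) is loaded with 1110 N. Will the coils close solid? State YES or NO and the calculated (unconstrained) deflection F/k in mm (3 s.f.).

NO, δ = 153 mm

k = Gd⁴/(8D³N_a) = (76.9×10³)(8.1⁴)/(8·62.0³·24) = 7.2342 N/mm
N_t = 25; L_s = 8.1·25 = 202.5 mm; δ_solid = L₀ − L_s = 438 − 202.5 = 235.5 mm
δ = F/k = 1110/7.2342 = 153.44 mm
δ < δ_solid → spring does not go solid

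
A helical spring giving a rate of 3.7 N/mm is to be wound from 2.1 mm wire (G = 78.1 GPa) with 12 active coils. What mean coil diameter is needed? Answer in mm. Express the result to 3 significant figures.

16.2 mm

D = (Gd⁴/(8N_a·k))^(1/3) = (78.1×10³·2.1⁴/(8·12·3.7))^(1/3)
  = (4276.17)^(1/3) = 16.2312 mm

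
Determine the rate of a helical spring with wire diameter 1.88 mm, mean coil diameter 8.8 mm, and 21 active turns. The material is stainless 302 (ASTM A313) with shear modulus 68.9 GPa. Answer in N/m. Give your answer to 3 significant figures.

7520 N/m

k = Gd⁴/(8D³N_a) = (68.9×10³ × 1.88⁴) / (8 × 8.8³ × 21)
  = 860698 / 114487 = 7.5178 N/mm = 7517.8 N/m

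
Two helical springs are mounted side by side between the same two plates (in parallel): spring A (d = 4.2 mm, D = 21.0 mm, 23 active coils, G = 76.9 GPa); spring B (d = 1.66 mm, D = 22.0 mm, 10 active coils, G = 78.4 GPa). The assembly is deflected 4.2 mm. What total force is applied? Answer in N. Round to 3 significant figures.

k_A = Gd⁴/(8D³N_a) = (76.9×10³)(4.2⁴)/(8·21.0³·23) = 14.043 N/mm
k_B = Gd⁴/(8D³N_a) = (78.4×10³)(1.66⁴)/(8·22.0³·10) = 0.69886 N/mm
Parallel: k_eq = 14.043 + 0.69886 = 14.741 N/mm
F = k_eq·δ = 14.741·4.2 = 61.914 N

61.9 N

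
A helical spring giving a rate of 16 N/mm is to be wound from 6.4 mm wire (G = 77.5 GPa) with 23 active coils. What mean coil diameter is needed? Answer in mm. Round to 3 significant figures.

35.3 mm

D = (Gd⁴/(8N_a·k))^(1/3) = (77.5×10³·6.4⁴/(8·23·16))^(1/3)
  = (44165.6)^(1/3) = 35.3477 mm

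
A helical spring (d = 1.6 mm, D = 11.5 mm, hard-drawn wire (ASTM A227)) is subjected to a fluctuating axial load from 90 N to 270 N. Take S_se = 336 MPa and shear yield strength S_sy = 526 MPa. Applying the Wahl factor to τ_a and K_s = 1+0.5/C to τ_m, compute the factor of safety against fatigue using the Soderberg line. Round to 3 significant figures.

C = D/d = 11.5/1.6 = 7.1875; K_W = (4C−1)/(4C−4)+0.615/C = 1.2068; K_s = 1+0.5/C = 1.0696
F_a = (F_max−F_min)/2 = 90 N; F_m = (F_max+F_min)/2 = 180 N
τ_a = K_W·8F_aD/(πd³) = 1.2068 × 643.46 = 776.51 MPa
τ_m = K_s·8F_mD/(πd³) = 1.0696 × 1286.9 = 1376.4 MPa
Soderberg: 1/n_f = τ_a/S_se + τ_m/S_sy = 776.51/336 + 1376.4/526 = 2.31104 + 2.61681 = 4.9279
n_f = 1/4.9279 = 0.2029

0.203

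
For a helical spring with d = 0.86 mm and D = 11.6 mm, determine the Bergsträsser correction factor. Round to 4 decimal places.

C = D/d = 11.6/0.86 = 13.4884
K_B = (4C+2)/(4C−3) = 55.953/50.953 = 1.0981

1.0981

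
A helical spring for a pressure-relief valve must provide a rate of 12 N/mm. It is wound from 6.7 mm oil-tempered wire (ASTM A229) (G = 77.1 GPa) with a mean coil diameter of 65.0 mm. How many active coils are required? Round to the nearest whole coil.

N_a = Gd⁴/(8D³k) = (77.1×10³ × 6.7⁴)/(8 × 65.0³ × 12)
    = 1.55365e+08 / 2.6364e+07 = 5.893 → 6 coils

6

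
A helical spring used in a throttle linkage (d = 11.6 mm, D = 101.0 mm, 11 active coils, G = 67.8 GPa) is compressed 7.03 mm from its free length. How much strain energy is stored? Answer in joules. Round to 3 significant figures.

k = Gd⁴/(8D³N_a) = (67.8×10³)(11.6⁴)/(8·101.0³·11) = 13.54 N/mm
U = ½kδ² = 0.5 × 13.54 × 7.03² = 334.58 N·mm = 0.33458 J

0.335 J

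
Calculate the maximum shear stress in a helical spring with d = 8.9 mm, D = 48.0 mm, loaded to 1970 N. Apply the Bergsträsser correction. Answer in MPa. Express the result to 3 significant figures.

434 MPa

Spring index C = D/d = 48.0/8.9 = 5.3933
K_B = (4C+2)/(4C−3) = 23.573/18.573 = 1.2692
τ₀ = 8FD/(πd³) = 8·1970·48.0/(π·8.9³) = 756480/2214.7 = 341.57 MPa
τ_max = K·τ₀ = 1.2692 × 341.57 = 433.52 MPa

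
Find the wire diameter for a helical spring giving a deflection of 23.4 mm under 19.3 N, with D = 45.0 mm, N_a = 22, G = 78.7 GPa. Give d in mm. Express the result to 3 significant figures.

3.60 mm

Required rate k = F/δ = 19.3/23.4 = 0.82479 N/mm
d = (8D³N_a·k / G)^(1/4) = (8·45.0³·22·0.82479 / (78.7×10³))^0.25
  = (168.08)^0.25 = 3.6006 mm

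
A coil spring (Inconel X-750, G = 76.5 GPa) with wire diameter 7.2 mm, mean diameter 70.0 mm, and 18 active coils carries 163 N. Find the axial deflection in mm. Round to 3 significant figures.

k = Gd⁴/(8D³N_a) = (76.5×10³)(7.2⁴)/(8·70.0³·18) = 4.1623 N/mm
δ = F/k = 163 / 4.1623 = 39.161 mm

39.2 mm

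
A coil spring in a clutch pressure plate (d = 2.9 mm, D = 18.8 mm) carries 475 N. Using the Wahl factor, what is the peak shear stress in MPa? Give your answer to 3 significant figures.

Spring index C = D/d = 18.8/2.9 = 6.4828
K_W = (4C−1)/(4C−4) + 0.615/C = 24.931/21.931 + 0.0949 = 1.2317
τ₀ = 8FD/(πd³) = 8·475·18.8/(π·2.9³) = 71440/76.62 = 932.39 MPa
τ_max = K·τ₀ = 1.2317 × 932.39 = 1148.4 MPa

1150 MPa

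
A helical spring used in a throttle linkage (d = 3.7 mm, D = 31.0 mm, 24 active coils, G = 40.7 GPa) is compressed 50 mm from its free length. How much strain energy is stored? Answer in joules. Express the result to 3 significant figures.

1.67 J

k = Gd⁴/(8D³N_a) = (40.7×10³)(3.7⁴)/(8·31.0³·24) = 1.3336 N/mm
U = ½kδ² = 0.5 × 1.3336 × 50² = 1667 N·mm = 1.667 J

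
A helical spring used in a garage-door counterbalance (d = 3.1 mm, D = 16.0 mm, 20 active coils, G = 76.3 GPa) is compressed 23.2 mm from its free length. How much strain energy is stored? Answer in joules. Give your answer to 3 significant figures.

2.89 J

k = Gd⁴/(8D³N_a) = (76.3×10³)(3.1⁴)/(8·16.0³·20) = 10.752 N/mm
U = ½kδ² = 0.5 × 10.752 × 23.2² = 2893.6 N·mm = 2.8936 J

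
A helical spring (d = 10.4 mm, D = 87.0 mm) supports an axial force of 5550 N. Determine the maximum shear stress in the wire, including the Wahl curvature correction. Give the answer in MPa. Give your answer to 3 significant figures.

Spring index C = D/d = 87.0/10.4 = 8.3654
K_W = (4C−1)/(4C−4) + 0.615/C = 32.462/29.462 + 0.0735 = 1.1753
τ₀ = 8FD/(πd³) = 8·5550·87.0/(π·10.4³) = 3.8628e+06/3533.9 = 1093.1 MPa
τ_max = K·τ₀ = 1.1753 × 1093.1 = 1284.7 MPa

1280 MPa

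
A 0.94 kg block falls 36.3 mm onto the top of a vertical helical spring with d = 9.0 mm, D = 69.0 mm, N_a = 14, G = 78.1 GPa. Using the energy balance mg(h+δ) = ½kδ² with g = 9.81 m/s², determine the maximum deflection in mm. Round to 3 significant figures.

7.63 mm

k = Gd⁴/(8D³N_a) = (78.1×10³)(9.0⁴)/(8·69.0³·14) = 13.927 N/mm
W = mg = 0.94 × 9.81 = 9.2214 N
½kδ² − Wδ − Wh = 0 → δ = (W + √(W² + 2kWh))/k
δ = (9.2214 + √(85.034 + 9323.72))/13.927 = (9.2214 + 96.999)/13.927 = 7.627 mm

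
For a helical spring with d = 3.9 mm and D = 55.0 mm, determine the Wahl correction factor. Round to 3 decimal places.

C = D/d = 55.0/3.9 = 14.1026
K_W = (4C−1)/(4C−4) + 0.615/C = 55.410/52.410 + 0.0436 = 1.1008

1.101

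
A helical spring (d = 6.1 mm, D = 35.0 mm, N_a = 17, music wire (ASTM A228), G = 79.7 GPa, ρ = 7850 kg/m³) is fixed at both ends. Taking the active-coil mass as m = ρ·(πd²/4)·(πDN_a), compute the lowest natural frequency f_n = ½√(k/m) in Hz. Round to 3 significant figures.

105 Hz

k = Gd⁴/(8D³N_a) = (79.7×10³)(6.1⁴)/(8·35.0³·17) = 18.925 N/mm = 18925 N/m
Wire length L = πDN_a = π·35.0·17 = 1869.2 mm
m = ρ·(πd²/4)·L = 7850 × 29.225×10⁻⁶ m² × 1.8692 m = 0.42883 kg
f_n = ½√(k/m) = 0.5·√(18925/0.42883) = 0.5·√(44131) = 105.04 Hz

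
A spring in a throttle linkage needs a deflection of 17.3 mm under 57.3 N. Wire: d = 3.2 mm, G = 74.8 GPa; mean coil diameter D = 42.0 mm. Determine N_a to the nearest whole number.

Required rate k = F/δ = 57.3/17.3 = 3.3121 N/mm
N_a = Gd⁴/(8D³k) = (74.8×10³ × 3.2⁴)/(8 × 42.0³ × 3.3121)
    = 7.84335e+06 / 1.96312e+06 = 3.995 → 4 coils

4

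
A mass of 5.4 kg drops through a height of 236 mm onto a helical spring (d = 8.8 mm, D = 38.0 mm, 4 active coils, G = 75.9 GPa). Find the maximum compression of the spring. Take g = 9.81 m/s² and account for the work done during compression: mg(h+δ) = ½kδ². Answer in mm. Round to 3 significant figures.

k = Gd⁴/(8D³N_a) = (75.9×10³)(8.8⁴)/(8·38.0³·4) = 259.22 N/mm
W = mg = 5.4 × 9.81 = 52.974 N
½kδ² − Wδ − Wh = 0 → δ = (W + √(W² + 2kWh))/k
δ = (52.974 + √(2806.2 + 6.48151e+06))/259.22 = (52.974 + 2546.4)/259.22 = 10.028 mm

10.0 mm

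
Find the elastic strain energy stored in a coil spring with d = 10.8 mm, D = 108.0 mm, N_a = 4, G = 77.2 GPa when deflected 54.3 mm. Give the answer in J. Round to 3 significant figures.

k = Gd⁴/(8D³N_a) = (77.2×10³)(10.8⁴)/(8·108.0³·4) = 26.055 N/mm
U = ½kδ² = 0.5 × 26.055 × 54.3² = 38411 N·mm = 38.411 J

38.4 J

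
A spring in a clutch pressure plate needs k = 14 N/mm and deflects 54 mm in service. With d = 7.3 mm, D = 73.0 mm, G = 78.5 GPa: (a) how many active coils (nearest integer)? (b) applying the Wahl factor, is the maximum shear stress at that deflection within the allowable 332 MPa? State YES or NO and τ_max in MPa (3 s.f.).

N_a = Gd⁴/(8D³k) = (78.5×10³)(7.3⁴)/(8·73.0³·14) = 5.117 → N_a = 5
Actual rate k = Gd⁴/(8D³·5) = 14.326 N/mm
Working load F = kδ = 14.326·54 = 773.62 N
C = 73.0/7.3 = 10.0000; K_W = (4C−1)/(4C−4)+0.615/C = 1.1448
τ_max = K_W·8FD/(πd³) = 1.1448·369.68 = 423.22 MPa
τ_max > 332 MPa → exceeds allowable

(a) 5 coils; (b) NO, τ_max = 423 MPa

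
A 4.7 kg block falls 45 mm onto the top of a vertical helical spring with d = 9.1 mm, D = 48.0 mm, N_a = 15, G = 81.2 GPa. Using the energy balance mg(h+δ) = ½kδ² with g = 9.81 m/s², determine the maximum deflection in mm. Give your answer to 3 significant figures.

k = Gd⁴/(8D³N_a) = (81.2×10³)(9.1⁴)/(8·48.0³·15) = 41.958 N/mm
W = mg = 4.7 × 9.81 = 46.107 N
½kδ² − Wδ − Wh = 0 → δ = (W + √(W² + 2kWh))/k
δ = (46.107 + √(2125.9 + 174111))/41.958 = (46.107 + 419.81)/41.958 = 11.104 mm

11.1 mm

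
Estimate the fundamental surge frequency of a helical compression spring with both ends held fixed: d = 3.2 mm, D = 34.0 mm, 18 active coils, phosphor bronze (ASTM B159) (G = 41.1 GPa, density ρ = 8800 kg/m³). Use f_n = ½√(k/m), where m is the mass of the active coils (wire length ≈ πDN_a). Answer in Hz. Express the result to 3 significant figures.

37.4 Hz

k = Gd⁴/(8D³N_a) = (41.1×10³)(3.2⁴)/(8·34.0³·18) = 0.76145 N/mm = 761.45 N/m
Wire length L = πDN_a = π·34.0·18 = 1922.7 mm
m = ρ·(πd²/4)·L = 8800 × 8.0425×10⁻⁶ m² × 1.9227 m = 0.13607 kg
f_n = ½√(k/m) = 0.5·√(761.45/0.13607) = 0.5·√(5595.9) = 37.403 Hz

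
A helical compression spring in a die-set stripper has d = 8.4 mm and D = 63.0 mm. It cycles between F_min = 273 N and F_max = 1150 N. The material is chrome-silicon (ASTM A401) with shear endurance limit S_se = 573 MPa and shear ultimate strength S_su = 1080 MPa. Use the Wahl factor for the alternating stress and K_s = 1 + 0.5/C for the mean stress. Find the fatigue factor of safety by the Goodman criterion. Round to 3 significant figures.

C = D/d = 63.0/8.4 = 7.5000; K_W = (4C−1)/(4C−4)+0.615/C = 1.1974; K_s = 1+0.5/C = 1.0667
F_a = (F_max−F_min)/2 = 438.5 N; F_m = (F_max+F_min)/2 = 711.5 N
τ_a = K_W·8F_aD/(πd³) = 1.1974 × 118.69 = 142.12 MPa
τ_m = K_s·8F_mD/(πd³) = 1.0667 × 192.58 = 205.42 MPa
Goodman: 1/n_f = τ_a/S_se + τ_m/S_su = 142.12/573 + 205.42/1080 = 0.24802 + 0.19021 = 0.43823
n_f = 1/0.43823 = 2.282

2.28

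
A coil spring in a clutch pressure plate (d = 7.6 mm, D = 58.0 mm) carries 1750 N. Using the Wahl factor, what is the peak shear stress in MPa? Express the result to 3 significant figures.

703 MPa

Spring index C = D/d = 58.0/7.6 = 7.6316
K_W = (4C−1)/(4C−4) + 0.615/C = 29.526/26.526 + 0.0806 = 1.1937
τ₀ = 8FD/(πd³) = 8·1750·58.0/(π·7.6³) = 812000/1379.1 = 588.8 MPa
τ_max = K·τ₀ = 1.1937 × 588.8 = 702.84 MPa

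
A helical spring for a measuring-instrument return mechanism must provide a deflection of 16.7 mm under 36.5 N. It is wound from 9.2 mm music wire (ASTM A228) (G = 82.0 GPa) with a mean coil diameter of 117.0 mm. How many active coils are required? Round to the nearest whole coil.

Required rate k = F/δ = 36.5/16.7 = 2.1856 N/mm
N_a = Gd⁴/(8D³k) = (82.0×10³ × 9.2⁴)/(8 × 117.0³ × 2.1856)
    = 5.87442e+08 / 2.80043e+07 = 20.98 → 21 coils

21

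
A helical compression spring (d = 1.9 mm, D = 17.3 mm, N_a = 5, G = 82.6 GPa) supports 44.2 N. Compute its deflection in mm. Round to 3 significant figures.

8.50 mm

k = Gd⁴/(8D³N_a) = (82.6×10³)(1.9⁴)/(8·17.3³·5) = 5.1975 N/mm
δ = F/k = 44.2 / 5.1975 = 8.5041 mm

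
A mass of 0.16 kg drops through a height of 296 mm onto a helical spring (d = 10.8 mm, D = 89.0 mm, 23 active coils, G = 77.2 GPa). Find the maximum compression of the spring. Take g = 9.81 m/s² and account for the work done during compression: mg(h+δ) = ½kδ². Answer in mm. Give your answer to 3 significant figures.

k = Gd⁴/(8D³N_a) = (77.2×10³)(10.8⁴)/(8·89.0³·23) = 8.097 N/mm
W = mg = 0.16 × 9.81 = 1.5696 N
½kδ² − Wδ − Wh = 0 → δ = (W + √(W² + 2kWh))/k
δ = (1.5696 + √(2.4636 + 7523.76))/8.097 = (1.5696 + 86.754)/8.097 = 10.908 mm

10.9 mm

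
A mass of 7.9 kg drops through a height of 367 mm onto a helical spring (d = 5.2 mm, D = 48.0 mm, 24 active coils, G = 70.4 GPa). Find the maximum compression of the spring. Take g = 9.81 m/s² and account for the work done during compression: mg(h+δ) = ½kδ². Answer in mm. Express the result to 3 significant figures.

k = Gd⁴/(8D³N_a) = (70.4×10³)(5.2⁴)/(8·48.0³·24) = 2.4242 N/mm
W = mg = 7.9 × 9.81 = 77.499 N
½kδ² − Wδ − Wh = 0 → δ = (W + √(W² + 2kWh))/k
δ = (77.499 + √(6006.1 + 137897))/2.4242 = (77.499 + 379.34)/2.4242 = 188.45 mm

188 mm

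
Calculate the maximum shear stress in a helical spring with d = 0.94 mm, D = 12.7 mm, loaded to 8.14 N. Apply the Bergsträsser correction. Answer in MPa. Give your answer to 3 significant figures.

348 MPa

Spring index C = D/d = 12.7/0.94 = 13.5106
K_B = (4C+2)/(4C−3) = 56.043/51.043 = 1.0980
τ₀ = 8FD/(πd³) = 8·8.14·12.7/(π·0.94³) = 827.024/2.6094 = 316.95 MPa
τ_max = K·τ₀ = 1.0980 × 316.95 = 347.99 MPa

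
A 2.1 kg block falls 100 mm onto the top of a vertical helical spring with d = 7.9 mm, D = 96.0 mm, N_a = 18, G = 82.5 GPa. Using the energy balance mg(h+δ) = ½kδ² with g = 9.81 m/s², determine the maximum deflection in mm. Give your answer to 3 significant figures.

k = Gd⁴/(8D³N_a) = (82.5×10³)(7.9⁴)/(8·96.0³·18) = 2.5222 N/mm
W = mg = 2.1 × 9.81 = 20.601 N
½kδ² − Wδ − Wh = 0 → δ = (W + √(W² + 2kWh))/k
δ = (20.601 + √(424.4 + 10392.1))/2.5222 = (20.601 + 104)/2.5222 = 49.402 mm

49.4 mm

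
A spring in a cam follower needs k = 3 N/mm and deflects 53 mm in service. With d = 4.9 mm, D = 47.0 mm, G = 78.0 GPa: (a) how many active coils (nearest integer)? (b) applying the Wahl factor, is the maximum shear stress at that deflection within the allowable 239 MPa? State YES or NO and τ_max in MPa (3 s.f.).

(a) 18 coils; (b) YES, τ_max = 187 MPa

N_a = Gd⁴/(8D³k) = (78.0×10³)(4.9⁴)/(8·47.0³·3) = 18.05 → N_a = 18
Actual rate k = Gd⁴/(8D³·18) = 3.0076 N/mm
Working load F = kδ = 3.0076·53 = 159.4 N
C = 47.0/4.9 = 9.5918; K_W = (4C−1)/(4C−4)+0.615/C = 1.1514
τ_max = K_W·8FD/(πd³) = 1.1514·162.16 = 186.71 MPa
τ_max ≤ 239 MPa → acceptable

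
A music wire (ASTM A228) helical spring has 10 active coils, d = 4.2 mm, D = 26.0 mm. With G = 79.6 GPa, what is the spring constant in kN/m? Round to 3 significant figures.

17.6 kN/m

k = Gd⁴/(8D³N_a) = (79.6×10³ × 4.2⁴) / (8 × 26.0³ × 10)
  = 2.47691e+07 / 1.40608e+06 = 17.616 N/mm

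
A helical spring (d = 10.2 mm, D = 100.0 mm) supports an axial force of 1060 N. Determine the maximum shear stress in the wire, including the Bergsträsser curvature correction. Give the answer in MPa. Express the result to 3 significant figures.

289 MPa

Spring index C = D/d = 100.0/10.2 = 9.8039
K_B = (4C+2)/(4C−3) = 41.216/36.216 = 1.1381
τ₀ = 8FD/(πd³) = 8·1060·100.0/(π·10.2³) = 848000/3333.9 = 254.36 MPa
τ_max = K·τ₀ = 1.1381 × 254.36 = 289.48 MPa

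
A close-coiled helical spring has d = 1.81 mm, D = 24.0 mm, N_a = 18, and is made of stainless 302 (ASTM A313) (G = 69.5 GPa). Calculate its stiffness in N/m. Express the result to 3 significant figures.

k = Gd⁴/(8D³N_a) = (69.5×10³ × 1.81⁴) / (8 × 24.0³ × 18)
  = 745932 / 1.99066e+06 = 0.37472 N/mm = 374.72 N/m

375 N/m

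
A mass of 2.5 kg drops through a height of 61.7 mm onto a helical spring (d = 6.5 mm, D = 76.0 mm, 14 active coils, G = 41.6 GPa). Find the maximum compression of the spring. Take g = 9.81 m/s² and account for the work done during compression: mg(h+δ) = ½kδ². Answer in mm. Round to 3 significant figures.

63.9 mm

k = Gd⁴/(8D³N_a) = (41.6×10³)(6.5⁴)/(8·76.0³·14) = 1.5104 N/mm
W = mg = 2.5 × 9.81 = 24.525 N
½kδ² − Wδ − Wh = 0 → δ = (W + √(W² + 2kWh))/k
δ = (24.525 + √(601.48 + 4571.01))/1.5104 = (24.525 + 71.92)/1.5104 = 63.855 mm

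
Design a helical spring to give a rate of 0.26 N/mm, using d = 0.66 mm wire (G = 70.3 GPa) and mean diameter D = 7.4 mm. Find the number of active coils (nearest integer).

N_a = Gd⁴/(8D³k) = (70.3×10³ × 0.66⁴)/(8 × 7.4³ × 0.26)
    = 13339.2 / 842.866 = 15.83 → 16 coils

16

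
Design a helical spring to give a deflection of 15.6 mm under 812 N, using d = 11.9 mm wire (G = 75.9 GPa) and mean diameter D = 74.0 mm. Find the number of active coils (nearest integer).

Required rate k = F/δ = 812/15.6 = 52.051 N/mm
N_a = Gd⁴/(8D³k) = (75.9×10³ × 11.9⁴)/(8 × 74.0³ × 52.051)
    = 1.52205e+09 / 1.68739e+08 = 9.02 → 9 coils

9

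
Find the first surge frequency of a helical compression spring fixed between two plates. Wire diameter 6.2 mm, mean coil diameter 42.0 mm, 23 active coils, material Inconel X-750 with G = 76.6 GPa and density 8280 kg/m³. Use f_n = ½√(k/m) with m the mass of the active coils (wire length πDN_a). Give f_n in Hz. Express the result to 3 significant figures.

k = Gd⁴/(8D³N_a) = (76.6×10³)(6.2⁴)/(8·42.0³·23) = 8.3029 N/mm = 8302.9 N/m
Wire length L = πDN_a = π·42.0·23 = 3034.8 mm
m = ρ·(πd²/4)·L = 8280 × 30.191×10⁻⁶ m² × 3.0348 m = 0.75863 kg
f_n = ½√(k/m) = 0.5·√(8302.9/0.75863) = 0.5·√(10945) = 52.308 Hz

52.3 Hz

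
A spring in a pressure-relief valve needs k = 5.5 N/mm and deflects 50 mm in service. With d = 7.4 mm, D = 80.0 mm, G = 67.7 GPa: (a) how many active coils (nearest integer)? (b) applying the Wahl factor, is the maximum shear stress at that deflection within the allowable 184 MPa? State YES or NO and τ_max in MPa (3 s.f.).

(a) 9 coils; (b) YES, τ_max = 157 MPa

N_a = Gd⁴/(8D³k) = (67.7×10³)(7.4⁴)/(8·80.0³·5.5) = 9.011 → N_a = 9
Actual rate k = Gd⁴/(8D³·9) = 5.507 N/mm
Working load F = kδ = 5.507·50 = 275.35 N
C = 80.0/7.4 = 10.8108; K_W = (4C−1)/(4C−4)+0.615/C = 1.1333
τ_max = K_W·8FD/(πd³) = 1.1333·138.43 = 156.88 MPa
τ_max ≤ 184 MPa → acceptable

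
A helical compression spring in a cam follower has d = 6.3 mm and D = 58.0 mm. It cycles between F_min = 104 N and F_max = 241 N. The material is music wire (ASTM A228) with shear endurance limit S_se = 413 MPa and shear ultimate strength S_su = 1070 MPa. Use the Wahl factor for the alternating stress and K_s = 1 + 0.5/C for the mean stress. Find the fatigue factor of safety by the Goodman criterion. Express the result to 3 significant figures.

4.68

C = D/d = 58.0/6.3 = 9.2063; K_W = (4C−1)/(4C−4)+0.615/C = 1.1582; K_s = 1+0.5/C = 1.0543
F_a = (F_max−F_min)/2 = 68.5 N; F_m = (F_max+F_min)/2 = 172.5 N
τ_a = K_W·8F_aD/(πd³) = 1.1582 × 40.461 = 46.862 MPa
τ_m = K_s·8F_mD/(πd³) = 1.0543 × 101.89 = 107.42 MPa
Goodman: 1/n_f = τ_a/S_se + τ_m/S_su = 46.862/413 + 107.42/1070 = 0.11347 + 0.10040 = 0.21386
n_f = 1/0.21386 = 4.676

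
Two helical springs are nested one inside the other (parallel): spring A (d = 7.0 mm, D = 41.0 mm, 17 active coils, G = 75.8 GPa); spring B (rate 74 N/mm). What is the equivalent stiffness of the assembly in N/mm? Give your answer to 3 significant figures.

k_A = Gd⁴/(8D³N_a) = (75.8×10³)(7.0⁴)/(8·41.0³·17) = 19.416 N/mm
Parallel: k_eq = 19.416 + 74 = 93.416 N/mm

93.4 N/mm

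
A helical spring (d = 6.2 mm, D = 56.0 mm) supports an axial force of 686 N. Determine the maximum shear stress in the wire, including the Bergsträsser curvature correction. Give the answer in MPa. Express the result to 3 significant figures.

472 MPa

Spring index C = D/d = 56.0/6.2 = 9.0323
K_B = (4C+2)/(4C−3) = 38.129/33.129 = 1.1509
τ₀ = 8FD/(πd³) = 8·686·56.0/(π·6.2³) = 307328/748.73 = 410.47 MPa
τ_max = K·τ₀ = 1.1509 × 410.47 = 472.42 MPa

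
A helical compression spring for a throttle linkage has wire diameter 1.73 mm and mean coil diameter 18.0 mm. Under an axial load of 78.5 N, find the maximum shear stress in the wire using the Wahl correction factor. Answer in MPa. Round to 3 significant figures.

791 MPa

Spring index C = D/d = 18.0/1.73 = 10.4046
K_W = (4C−1)/(4C−4) + 0.615/C = 40.618/37.618 + 0.0591 = 1.1389
τ₀ = 8FD/(πd³) = 8·78.5·18.0/(π·1.73³) = 11304/16.266 = 694.93 MPa
τ_max = K·τ₀ = 1.1389 × 694.93 = 791.43 MPa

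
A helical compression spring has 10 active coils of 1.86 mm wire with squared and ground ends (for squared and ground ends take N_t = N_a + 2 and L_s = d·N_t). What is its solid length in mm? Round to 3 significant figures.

squared and ground ends: N_t = N_a + 2 = 10 + 2 = 12
L_s = d·N_t = 1.86 × 12 = 22.32 mm

22.3 mm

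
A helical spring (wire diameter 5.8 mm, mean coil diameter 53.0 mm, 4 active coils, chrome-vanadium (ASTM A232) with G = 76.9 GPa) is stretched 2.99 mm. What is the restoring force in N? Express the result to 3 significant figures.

k = Gd⁴/(8D³N_a) = (76.9×10³)(5.8⁴)/(8·53.0³·4) = 18.267 N/mm
F = k·δ = 18.267 × 2.99 = 54.618 N

54.6 N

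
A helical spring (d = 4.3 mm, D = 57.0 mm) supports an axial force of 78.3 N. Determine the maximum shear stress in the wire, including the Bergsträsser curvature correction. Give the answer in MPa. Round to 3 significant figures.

157 MPa

Spring index C = D/d = 57.0/4.3 = 13.2558
K_B = (4C+2)/(4C−3) = 55.023/50.023 = 1.1000
τ₀ = 8FD/(πd³) = 8·78.3·57.0/(π·4.3³) = 35704.8/249.78 = 142.95 MPa
τ_max = K·τ₀ = 1.1000 × 142.95 = 157.23 MPa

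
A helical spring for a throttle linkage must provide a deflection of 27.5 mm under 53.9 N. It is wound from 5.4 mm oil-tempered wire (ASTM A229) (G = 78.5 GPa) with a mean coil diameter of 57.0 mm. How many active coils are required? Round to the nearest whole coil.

23

Required rate k = F/δ = 53.9/27.5 = 1.96 N/mm
N_a = Gd⁴/(8D³k) = (78.5×10³ × 5.4⁴)/(8 × 57.0³ × 1.96)
    = 6.6749e+07 / 2.90383e+06 = 22.99 → 23 coils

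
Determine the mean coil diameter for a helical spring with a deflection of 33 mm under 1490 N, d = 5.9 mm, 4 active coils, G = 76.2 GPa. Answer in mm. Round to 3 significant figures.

40.0 mm

Required rate k = F/δ = 1490/33 = 45.152 N/mm
D = (Gd⁴/(8N_a·k))^(1/3) = (76.2×10³·5.9⁴/(8·4·45.152))^(1/3)
  = (63905.9)^(1/3) = 39.9804 mm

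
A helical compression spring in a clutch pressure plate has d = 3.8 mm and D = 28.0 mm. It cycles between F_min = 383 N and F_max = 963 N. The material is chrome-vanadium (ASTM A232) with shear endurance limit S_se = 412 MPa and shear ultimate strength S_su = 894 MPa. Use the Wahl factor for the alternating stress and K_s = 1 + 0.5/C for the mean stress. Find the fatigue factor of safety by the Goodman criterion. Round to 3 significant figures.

C = D/d = 28.0/3.8 = 7.3684; K_W = (4C−1)/(4C−4)+0.615/C = 1.2012; K_s = 1+0.5/C = 1.0679
F_a = (F_max−F_min)/2 = 290 N; F_m = (F_max+F_min)/2 = 673 N
τ_a = K_W·8F_aD/(πd³) = 1.2012 × 376.83 = 452.66 MPa
τ_m = K_s·8F_mD/(πd³) = 1.0679 × 874.51 = 933.85 MPa
Goodman: 1/n_f = τ_a/S_se + τ_m/S_su = 452.66/412 + 933.85/894 = 1.09869 + 1.04457 = 2.1433
n_f = 1/2.1433 = 0.4666

0.467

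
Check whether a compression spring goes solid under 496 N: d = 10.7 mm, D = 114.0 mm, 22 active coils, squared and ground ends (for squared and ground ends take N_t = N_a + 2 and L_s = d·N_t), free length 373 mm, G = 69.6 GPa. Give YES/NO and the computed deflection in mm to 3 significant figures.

k = Gd⁴/(8D³N_a) = (69.6×10³)(10.7⁴)/(8·114.0³·22) = 3.4988 N/mm
N_t = 24; L_s = 10.7·24 = 256.8 mm; δ_solid = L₀ − L_s = 373 − 256.8 = 116.2 mm
δ = F/k = 496/3.4988 = 141.76 mm
δ ≥ δ_solid → spring goes solid

YES, δ = 142 mm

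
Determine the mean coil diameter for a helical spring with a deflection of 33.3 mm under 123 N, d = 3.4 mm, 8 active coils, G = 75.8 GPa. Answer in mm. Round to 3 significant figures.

35.0 mm

Required rate k = F/δ = 123/33.3 = 3.6937 N/mm
D = (Gd⁴/(8N_a·k))^(1/3) = (75.8×10³·3.4⁴/(8·8·3.6937))^(1/3)
  = (42849.3)^(1/3) = 34.9930 mm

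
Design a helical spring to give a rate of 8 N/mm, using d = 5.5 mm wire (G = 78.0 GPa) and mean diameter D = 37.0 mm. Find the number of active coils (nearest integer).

22

N_a = Gd⁴/(8D³k) = (78.0×10³ × 5.5⁴)/(8 × 37.0³ × 8)
    = 7.13749e+07 / 3.24179e+06 = 22.02 → 22 coils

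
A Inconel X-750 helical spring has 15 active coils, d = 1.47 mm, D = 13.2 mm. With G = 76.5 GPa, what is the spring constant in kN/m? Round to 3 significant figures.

1.29 kN/m

k = Gd⁴/(8D³N_a) = (76.5×10³ × 1.47⁴) / (8 × 13.2³ × 15)
  = 357216 / 275996 = 1.2943 N/mm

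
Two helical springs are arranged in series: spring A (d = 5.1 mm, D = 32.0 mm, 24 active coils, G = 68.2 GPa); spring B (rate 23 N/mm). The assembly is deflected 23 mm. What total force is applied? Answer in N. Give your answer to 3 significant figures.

k_A = Gd⁴/(8D³N_a) = (68.2×10³)(5.1⁴)/(8·32.0³·24) = 7.3335 N/mm
Series: 1/k_eq = 1/7.3335 + 1/23 = 0.17984; k_eq = 5.5606 N/mm
F = k_eq·δ = 5.5606·23 = 127.89 N

128 N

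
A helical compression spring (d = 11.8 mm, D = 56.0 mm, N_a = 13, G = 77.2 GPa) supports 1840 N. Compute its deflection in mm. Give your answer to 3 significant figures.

22.5 mm

k = Gd⁴/(8D³N_a) = (77.2×10³)(11.8⁴)/(8·56.0³·13) = 81.95 N/mm
δ = F/k = 1840 / 81.95 = 22.453 mm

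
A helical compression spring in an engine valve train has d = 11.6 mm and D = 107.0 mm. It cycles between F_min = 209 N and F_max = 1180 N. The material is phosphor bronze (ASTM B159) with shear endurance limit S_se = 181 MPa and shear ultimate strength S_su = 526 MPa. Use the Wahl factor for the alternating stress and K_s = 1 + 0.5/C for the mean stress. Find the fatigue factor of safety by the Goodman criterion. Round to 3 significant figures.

1.27

C = D/d = 107.0/11.6 = 9.2241; K_W = (4C−1)/(4C−4)+0.615/C = 1.1579; K_s = 1+0.5/C = 1.0542
F_a = (F_max−F_min)/2 = 485.5 N; F_m = (F_max+F_min)/2 = 694.5 N
τ_a = K_W·8F_aD/(πd³) = 1.1579 × 84.75 = 98.129 MPa
τ_m = K_s·8F_mD/(πd³) = 1.0542 × 121.23 = 127.8 MPa
Goodman: 1/n_f = τ_a/S_se + τ_m/S_su = 98.129/181 + 127.8/526 = 0.54215 + 0.24298 = 0.78513
n_f = 1/0.78513 = 1.274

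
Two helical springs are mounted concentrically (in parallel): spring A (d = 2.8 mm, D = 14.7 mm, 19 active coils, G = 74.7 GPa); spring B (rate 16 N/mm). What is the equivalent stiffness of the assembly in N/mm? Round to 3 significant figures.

25.5 N/mm

k_A = Gd⁴/(8D³N_a) = (74.7×10³)(2.8⁴)/(8·14.7³·19) = 9.5095 N/mm
Parallel: k_eq = 9.5095 + 16 = 25.509 N/mm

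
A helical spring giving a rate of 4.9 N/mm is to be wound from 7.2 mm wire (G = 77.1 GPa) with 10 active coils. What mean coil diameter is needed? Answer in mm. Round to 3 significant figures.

D = (Gd⁴/(8N_a·k))^(1/3) = (77.1×10³·7.2⁴/(8·10·4.9))^(1/3)
  = (528565)^(1/3) = 80.8536 mm

80.9 mm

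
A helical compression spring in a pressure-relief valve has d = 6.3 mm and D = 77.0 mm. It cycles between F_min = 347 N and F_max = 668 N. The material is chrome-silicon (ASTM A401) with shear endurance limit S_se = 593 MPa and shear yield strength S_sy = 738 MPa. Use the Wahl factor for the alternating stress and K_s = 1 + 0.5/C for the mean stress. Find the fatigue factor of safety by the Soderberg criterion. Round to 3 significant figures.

1.25

C = D/d = 77.0/6.3 = 12.2222; K_W = (4C−1)/(4C−4)+0.615/C = 1.1171; K_s = 1+0.5/C = 1.0409
F_a = (F_max−F_min)/2 = 160.5 N; F_m = (F_max+F_min)/2 = 507.5 N
τ_a = K_W·8F_aD/(πd³) = 1.1171 × 125.86 = 140.6 MPa
τ_m = K_s·8F_mD/(πd³) = 1.0409 × 397.97 = 414.25 MPa
Soderberg: 1/n_f = τ_a/S_se + τ_m/S_sy = 140.6/593 + 414.25/738 = 0.23711 + 0.56131 = 0.79841
n_f = 1/0.79841 = 1.252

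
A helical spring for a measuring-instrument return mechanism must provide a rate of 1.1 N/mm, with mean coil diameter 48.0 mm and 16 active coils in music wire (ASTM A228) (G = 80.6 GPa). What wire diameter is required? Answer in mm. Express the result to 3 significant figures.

3.73 mm

d = (8D³N_a·k / G)^(1/4) = (8·48.0³·16·1.1 / (80.6×10³))^0.25
  = (193.19)^0.25 = 3.7282 mm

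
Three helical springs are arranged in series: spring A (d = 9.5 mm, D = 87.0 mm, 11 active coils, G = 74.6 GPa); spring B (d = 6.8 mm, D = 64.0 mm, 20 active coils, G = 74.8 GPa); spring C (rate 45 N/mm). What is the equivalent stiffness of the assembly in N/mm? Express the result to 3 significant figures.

k_A = Gd⁴/(8D³N_a) = (74.6×10³)(9.5⁴)/(8·87.0³·11) = 10.486 N/mm
k_B = Gd⁴/(8D³N_a) = (74.8×10³)(6.8⁴)/(8·64.0³·20) = 3.8131 N/mm
Series: 1/k_eq = 1/10.486 + 1/3.8131 + 1/45 = 0.37985; k_eq = 2.6326 N/mm

2.63 N/mm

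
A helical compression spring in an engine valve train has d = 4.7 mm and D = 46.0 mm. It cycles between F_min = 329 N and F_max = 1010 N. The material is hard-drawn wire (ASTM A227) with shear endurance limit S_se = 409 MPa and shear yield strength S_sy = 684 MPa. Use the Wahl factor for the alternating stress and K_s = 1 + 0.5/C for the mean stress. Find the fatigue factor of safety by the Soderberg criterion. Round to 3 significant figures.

0.447

C = D/d = 46.0/4.7 = 9.7872; K_W = (4C−1)/(4C−4)+0.615/C = 1.1482; K_s = 1+0.5/C = 1.0511
F_a = (F_max−F_min)/2 = 340.5 N; F_m = (F_max+F_min)/2 = 669.5 N
τ_a = K_W·8F_aD/(πd³) = 1.1482 × 384.17 = 441.1 MPa
τ_m = K_s·8F_mD/(πd³) = 1.0511 × 755.36 = 793.95 MPa
Soderberg: 1/n_f = τ_a/S_se + τ_m/S_sy = 441.1/409 + 793.95/684 = 1.07848 + 1.16075 = 2.2392
n_f = 1/2.2392 = 0.4466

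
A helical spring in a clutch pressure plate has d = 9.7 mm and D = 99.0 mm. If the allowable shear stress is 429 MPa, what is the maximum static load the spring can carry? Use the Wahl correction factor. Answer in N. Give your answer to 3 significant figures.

1360 N

C = D/d = 99.0/9.7 = 10.2062
K_W = (4C−1)/(4C−4) + 0.615/C = 39.825/36.825 + 0.0603 = 1.1417
τ_max = K·8FD/(πd³) → F_max = τ_allow·πd³/(8DK)
F_max = 429·π·9.7³/(8·99.0·1.1417) = 1.23e+06/904.25 = 1360.3 N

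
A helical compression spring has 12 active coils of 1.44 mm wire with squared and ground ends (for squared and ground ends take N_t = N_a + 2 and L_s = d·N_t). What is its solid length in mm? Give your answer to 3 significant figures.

20.2 mm

squared and ground ends: N_t = N_a + 2 = 12 + 2 = 14
L_s = d·N_t = 1.44 × 14 = 20.16 mm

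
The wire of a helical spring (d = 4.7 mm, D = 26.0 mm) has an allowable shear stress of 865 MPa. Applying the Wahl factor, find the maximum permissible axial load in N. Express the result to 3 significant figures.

C = D/d = 26.0/4.7 = 5.5319
K_W = (4C−1)/(4C−4) + 0.615/C = 21.128/18.128 + 0.1112 = 1.2767
τ_max = K·8FD/(πd³) → F_max = τ_allow·πd³/(8DK)
F_max = 865·π·4.7³/(8·26.0·1.2767) = 2.8214e+05/265.55 = 1062.5 N

1060 N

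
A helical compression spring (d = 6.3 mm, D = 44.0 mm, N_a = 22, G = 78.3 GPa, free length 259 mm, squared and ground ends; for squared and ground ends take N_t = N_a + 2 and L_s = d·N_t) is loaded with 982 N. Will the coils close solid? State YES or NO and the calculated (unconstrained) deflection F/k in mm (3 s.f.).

k = Gd⁴/(8D³N_a) = (78.3×10³)(6.3⁴)/(8·44.0³·22) = 8.2272 N/mm
N_t = 24; L_s = 6.3·24 = 151.2 mm; δ_solid = L₀ − L_s = 259 − 151.2 = 107.8 mm
δ = F/k = 982/8.2272 = 119.36 mm
δ ≥ δ_solid → spring goes solid

YES, δ = 119 mm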